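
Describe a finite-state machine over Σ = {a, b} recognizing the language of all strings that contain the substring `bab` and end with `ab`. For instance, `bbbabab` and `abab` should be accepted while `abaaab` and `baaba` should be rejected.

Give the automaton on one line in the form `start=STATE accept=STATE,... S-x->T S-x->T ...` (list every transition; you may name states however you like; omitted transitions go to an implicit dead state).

start=q0 accept=q3 q0-a->q0 q0-b->q1 q1-a->q2 q1-b->q1 q2-a->q0 q2-b->q3 q3-a->q4 q3-b->q5 q4-a->q4 q4-b->q3 q5-a->q4 q5-b->q5

Run two small machines in parallel and take their product. One (4 states) tracks whether and how much of `bab` has been seen; the other (3 states) tracks how much of the suffix `ab` has currently been matched. Each combined state is a pair, one component from each; accept when both components accept. Equivalent product states are then merged.
A 6-state machine:
        a   b  
>  q0   q0  q1 
   q1   q2  q1 
   q2   q0  q3 
 * q3   q4  q5 
   q4   q4  q3 
   q5   q4  q5 
(> = start, * = accepting)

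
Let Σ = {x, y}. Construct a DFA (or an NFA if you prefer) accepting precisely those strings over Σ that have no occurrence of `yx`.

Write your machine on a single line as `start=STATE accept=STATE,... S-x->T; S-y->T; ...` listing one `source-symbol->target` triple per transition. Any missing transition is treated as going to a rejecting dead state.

start=s0; accept=s0,s1; s0-x->s0; s0-y->s1; s1-x->s2; s1-y->s1; s2-x->s2; s2-y->s2

This is the complement of 'contains `yx`'. Use the same substring-matching states — s0 through s2 holding how much of `yx` has just been matched — but flip the accepting set: everything except the trap s2 accepts.
With 3 states:
        x   y  
>* s0   s0  s1 
 * s1   s2  s1 
   s2   s2  s2 
(> = start, * = accepting)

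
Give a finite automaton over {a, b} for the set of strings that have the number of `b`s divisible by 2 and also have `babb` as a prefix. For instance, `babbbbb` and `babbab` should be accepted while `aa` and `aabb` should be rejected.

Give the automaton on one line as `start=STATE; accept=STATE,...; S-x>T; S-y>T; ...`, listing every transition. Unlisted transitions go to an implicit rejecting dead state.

Build one automaton per condition and run them in lockstep. One (2 states) tracks the count of `b`s modulo 2; the other (6 states) tracks whether the input so far still matches the prefix `babb`. Each combined state is a pair, one component from each; accept when both components accept.
        a   b  
>  s0   s1  s2 
   s1   s1  s3 
   s2   s4  s1 
   s3   s3  s1 
   s4   s3  s5 
   s5   s1  s6 
   s6   s6  s7 
 * s7   s7  s6 
(> = start, * = accepting)

start=s0; accept=s7; s0-a>s1; s0-b>s2; s1-a>s1; s1-b>s3; s2-a>s4; s2-b>s1; s3-a>s3; s3-b>s1; s4-a>s3; s4-b>s5; s5-a>s1; s5-b>s6; s6-a>s6; s6-b>s7; s7-a>s7; s7-b>s6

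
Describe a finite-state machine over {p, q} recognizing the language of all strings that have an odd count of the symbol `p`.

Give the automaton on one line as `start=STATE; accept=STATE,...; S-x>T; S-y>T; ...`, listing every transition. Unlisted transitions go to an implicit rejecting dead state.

start=A; accept=B; A-p>B; A-q>A; B-p>A; B-q>B

The only thing that matters is how many `p`s have appeared, reduced mod 2. Use one state per residue: A for 0, …, B for 1. Reading `p` moves to the next residue; anything else stays put. B is accepting.
A 2-state machine:
       p  q 
>  A   B  A 
 * B   A  B 
(> = start, * = accepting)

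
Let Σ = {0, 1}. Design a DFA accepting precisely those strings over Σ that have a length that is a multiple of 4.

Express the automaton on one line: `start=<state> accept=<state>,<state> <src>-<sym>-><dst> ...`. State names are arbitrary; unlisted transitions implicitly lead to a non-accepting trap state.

Count input length modulo 4: every symbol advances one step around the cycle s0 → s1 → s2 → s3 → s0. Accept at s0.
With 4 states:
        0   1  
>* s0   s1  s1 
   s1   s2  s2 
   s2   s3  s3 
   s3   s0  s0 
(> = start, * = accepting)

start=s0 accept=s0 s0-0->s1 s0-1->s1 s1-0->s2 s1-1->s2 s2-0->s3 s2-1->s3 s3-0->s0 s3-1->s0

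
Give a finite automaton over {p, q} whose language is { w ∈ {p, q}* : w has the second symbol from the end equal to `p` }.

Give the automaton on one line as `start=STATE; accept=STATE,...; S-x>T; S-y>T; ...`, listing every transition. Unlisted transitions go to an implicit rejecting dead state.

start=A; accept=D,E; A-p>B; A-q>C; B-p>D; B-q>E; C-p>F; C-q>G; D-p>D; D-q>E; E-p>F; E-q>G; F-p>D; F-q>E; G-p>F; G-q>G

Because acceptance depends on a position counted from the end, the machine has to buffer the most recent 2 symbols. Make each state the string of the last up-to-2 symbols read; on input `x` shift the window left and append `x`. Accept when the buffered window has length 2 and begins with `p`.
A 7-state machine:
       p  q 
>  A   B  C 
   B   D  E 
   C   F  G 
 * D   D  E 
 * E   F  G 
   F   D  E 
   G   F  G 
(> = start, * = accepting)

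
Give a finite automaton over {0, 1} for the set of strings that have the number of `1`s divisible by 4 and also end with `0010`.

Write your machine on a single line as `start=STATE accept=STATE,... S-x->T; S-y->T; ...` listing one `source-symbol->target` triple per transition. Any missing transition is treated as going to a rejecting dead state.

start=s0; accept=s7; s0-0->s0; s0-1->s1; s1-0->s1; s1-1->s2; s2-0->s2; s2-1->s3; s3-0->s4; s3-1->s0; s4-0->s5; s4-1->s0; s5-0->s5; s5-1->s6; s6-0->s7; s6-1->s1; s7-0->s0; s7-1->s1

Run two small machines in parallel and take their product. One (4 states) tracks the count of `1`s modulo 4; the other (5 states) tracks how much of the suffix `0010` has currently been matched. Each combined state is a pair, one component from each; accept when both components accept. Equivalent product states are then merged.
With 8 states:
        0   1  
>  s0   s0  s1 
   s1   s1  s2 
   s2   s2  s3 
   s3   s4  s0 
   s4   s5  s0 
   s5   s5  s6 
   s6   s7  s1 
 * s7   s0  s1 
(> = start, * = accepting)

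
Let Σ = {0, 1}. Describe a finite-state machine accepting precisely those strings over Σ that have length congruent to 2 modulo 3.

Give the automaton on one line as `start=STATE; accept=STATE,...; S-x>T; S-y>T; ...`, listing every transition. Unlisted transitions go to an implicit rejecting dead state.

start=q0; accept=q2; q0-0>q1; q0-1>q1; q1-0>q2; q1-1>q2; q2-0>q0; q2-1>q0

Only the length mod 3 matters, so use a 3-cycle: from any state, every input symbol moves to the next state, wrapping q2 back to q0. Mark q2 accepting.
3 states suffice.
        0   1  
>  q0   q1  q1 
   q1   q2  q2 
 * q2   q0  q0 
(> = start, * = accepting)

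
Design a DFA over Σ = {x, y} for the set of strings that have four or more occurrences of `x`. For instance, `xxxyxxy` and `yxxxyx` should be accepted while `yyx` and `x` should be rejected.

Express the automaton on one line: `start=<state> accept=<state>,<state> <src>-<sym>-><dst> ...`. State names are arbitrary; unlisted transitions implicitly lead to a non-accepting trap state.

start=S0 accept=S4,S5 S0-x->S1 S0-y->S0 S1-x->S2 S1-y->S1 S2-x->S3 S2-y->S2 S3-x->S4 S3-y->S3 S4-x->S5 S4-y->S4 S5-x->S5 S5-y->S5

Count `x`s, saturating at 5: states S0 through S4 mean 0 through 4 `x`s seen; S5 means more than 4. Each `x` increments (capped at S5); other symbols loop. Accept from {S4, S5}.
        x   y  
>  S0   S1  S0 
   S1   S2  S1 
   S2   S3  S2 
   S3   S4  S3 
 * S4   S5  S4 
 * S5   S5  S5 
(> = start, * = accepting)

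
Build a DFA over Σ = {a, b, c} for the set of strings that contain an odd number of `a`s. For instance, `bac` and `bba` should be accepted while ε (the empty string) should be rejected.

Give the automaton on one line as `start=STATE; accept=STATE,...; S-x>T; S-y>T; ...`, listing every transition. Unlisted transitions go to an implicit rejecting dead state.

Keep the running count of `a`s modulo 2: each `a` advances along the cycle q0 → q1 → q0 while other symbols loop. Accept at q1.
With 2 states:
        a   b   c  
>  q0   q1  q0  q0 
 * q1   q0  q1  q1 
(> = start, * = accepting)

start=q0; accept=q1; q0-a>q1; q0-b>q0; q0-c>q0; q1-a>q0; q1-b>q1; q1-c>q1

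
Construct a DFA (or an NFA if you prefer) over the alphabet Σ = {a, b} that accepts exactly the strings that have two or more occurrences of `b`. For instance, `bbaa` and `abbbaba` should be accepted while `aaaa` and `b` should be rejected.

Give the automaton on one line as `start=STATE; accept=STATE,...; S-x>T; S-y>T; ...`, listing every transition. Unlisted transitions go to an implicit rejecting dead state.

start=S0; accept=S2,S3; S0-a>S0; S0-b>S1; S1-a>S1; S1-b>S2; S2-a>S2; S2-b>S3; S3-a>S3; S3-b>S3

Only the number of `b`s matters, and only up to 3. Make a chain S0 → S1 → S2 → S3 advanced by each `b` (with S3 absorbing); every other symbol self-loops. The accepting set is {S2, S3}.
        a   b  
>  S0   S0  S1 
   S1   S1  S2 
 * S2   S2  S3 
 * S3   S3  S3 
(> = start, * = accepting)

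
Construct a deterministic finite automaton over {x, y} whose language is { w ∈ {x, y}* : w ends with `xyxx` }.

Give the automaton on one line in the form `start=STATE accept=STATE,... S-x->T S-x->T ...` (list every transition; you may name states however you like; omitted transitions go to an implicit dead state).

Let each state record the length of the longest suffix of the input read so far that is also a prefix of `xyxx`. S1 means the last symbol is `x`; S2 means the last 2 symbols are `xy`; S3 means the last 3 symbols are `xyx`; S4 means the last 4 symbols are `xyxx`. Accept only at S4, where the string currently ends in `xyxx`.
A 5-state machine:
        x   y  
>  S0   S1  S0 
   S1   S1  S2 
   S2   S3  S0 
   S3   S4  S2 
 * S4   S1  S2 
(> = start, * = accepting)

start=S0 accept=S4 S0-x->S1 S0-y->S0 S1-x->S1 S1-y->S2 S2-x->S3 S2-y->S0 S3-x->S4 S3-y->S2 S4-x->S1 S4-y->S2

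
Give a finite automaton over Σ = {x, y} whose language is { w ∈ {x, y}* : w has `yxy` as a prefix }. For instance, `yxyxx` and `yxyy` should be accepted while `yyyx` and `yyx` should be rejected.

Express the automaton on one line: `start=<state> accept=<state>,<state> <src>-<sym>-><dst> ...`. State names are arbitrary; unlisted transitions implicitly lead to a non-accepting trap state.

start=q0 accept=q3 q0-x->q4 q0-y->q1 q1-x->q2 q1-y->q4 q2-x->q4 q2-y->q3 q3-x->q3 q3-y->q3 q4-x->q4 q4-y->q4

Check the first 3 symbols one by one: q0 through q2 record how many have matched `yxy` so far; any wrong symbol goes to the dead state q4. After all 3 match we enter the accepting sink q3.
With 5 states:
        x   y  
>  q0   q4  q1 
   q1   q2  q4 
   q2   q4  q3 
 * q3   q3  q3 
   q4   q4  q4 
(> = start, * = accepting)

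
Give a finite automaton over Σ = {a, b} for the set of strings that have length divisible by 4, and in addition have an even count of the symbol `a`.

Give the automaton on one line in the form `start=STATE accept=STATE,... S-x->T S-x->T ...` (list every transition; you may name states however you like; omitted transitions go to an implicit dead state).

start=s0 accept=s0 s0-a->s1 s0-b->s2 s1-a->s3 s1-b->s4 s2-a->s4 s2-b->s3 s3-a->s5 s3-b->s6 s4-a->s6 s4-b->s5 s5-a->s0 s5-b->s7 s6-a->s7 s6-b->s0 s7-a->s2 s7-b->s1

Run two small machines in parallel and take their product. One (4 states) tracks the input length modulo 4; the other (2 states) tracks the count of `a`s modulo 2. Each combined state is a pair, one component from each; accept when both components accept.
With 8 states:
        a   b  
>* s0   s1  s2 
   s1   s3  s4 
   s2   s4  s3 
   s3   s5  s6 
   s4   s6  s5 
   s5   s0  s7 
   s6   s7  s0 
   s7   s2  s1 
(> = start, * = accepting)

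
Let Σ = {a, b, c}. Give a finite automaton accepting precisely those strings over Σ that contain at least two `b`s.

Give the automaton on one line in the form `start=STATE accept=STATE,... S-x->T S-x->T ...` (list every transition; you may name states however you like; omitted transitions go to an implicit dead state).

start=q0 accept=q2,q3 q0-a->q0 q0-b->q1 q0-c->q0 q1-a->q1 q1-b->q2 q1-c->q1 q2-a->q2 q2-b->q3 q2-c->q2 q3-a->q3 q3-b->q3 q3-c->q3

Count `b`s, saturating at 3: states q0 through q2 mean 0 through 2 `b`s seen; q3 means more than 2. Each `b` increments (capped at q3); other symbols loop. Accept from {q2, q3}.
4 states suffice.
        a   b   c  
>  q0   q0  q1  q0 
   q1   q1  q2  q1 
 * q2   q2  q3  q2 
 * q3   q3  q3  q3 
(> = start, * = accepting)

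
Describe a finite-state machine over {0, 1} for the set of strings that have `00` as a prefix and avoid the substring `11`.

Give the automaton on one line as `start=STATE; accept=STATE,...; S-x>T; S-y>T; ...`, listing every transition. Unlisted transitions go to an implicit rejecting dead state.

start=A; accept=D,E; A-0>B; A-1>C; B-0>D; B-1>C; C-0>C; C-1>C; D-0>D; D-1>E; E-0>D; E-1>C

Build one automaton per condition and run them in lockstep. The first has 4 states tracking whether the input so far still matches the prefix `00`; the second has 3 states tracking partial matches of the forbidden pattern `11`. A product state is a pair (one from each), accepting exactly when both do. After merging equivalent states the machine shrinks.
A 5-state machine:
       0  1 
>  A   B  C 
   B   D  C 
   C   C  C 
 * D   D  E 
 * E   D  C 
(> = start, * = accepting)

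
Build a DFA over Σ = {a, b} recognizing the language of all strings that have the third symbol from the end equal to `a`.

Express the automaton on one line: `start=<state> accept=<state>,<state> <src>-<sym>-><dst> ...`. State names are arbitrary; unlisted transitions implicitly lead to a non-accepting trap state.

start=q0 accept=q7,q8,q9,q10 q0-a->q1 q0-b->q2 q1-a->q3 q1-b->q4 q2-a->q5 q2-b->q6 q3-a->q7 q3-b->q8 q4-a->q9 q4-b->q10 q5-a->q11 q5-b->q12 q6-a->q13 q6-b->q14 q7-a->q7 q7-b->q8 q8-a->q9 q8-b->q10 q9-a->q11 q9-b->q12 q10-a->q13 q10-b->q14 q11-a->q7 q11-b->q8 q12-a->q9 q12-b->q10 q13-a->q11 q13-b->q12 q14-a->q13 q14-b->q14

Because acceptance depends on a position counted from the end, the machine has to buffer the most recent 3 symbols. Make each state the string of the last up-to-3 symbols read; on input `x` shift the window left and append `x`. Accept when the buffered window has length 3 and begins with `a`.
          a    b  
>  q0     q1   q2 
   q1     q3   q4 
   q2     q5   q6 
   q3     q7   q8 
   q4     q9  q10 
   q5    q11  q12 
   q6    q13  q14 
 * q7     q7   q8 
 * q8     q9  q10 
 * q9    q11  q12 
 * q10   q13  q14 
   q11    q7   q8 
   q12    q9  q10 
   q13   q11  q12 
   q14   q13  q14 
(> = start, * = accepting)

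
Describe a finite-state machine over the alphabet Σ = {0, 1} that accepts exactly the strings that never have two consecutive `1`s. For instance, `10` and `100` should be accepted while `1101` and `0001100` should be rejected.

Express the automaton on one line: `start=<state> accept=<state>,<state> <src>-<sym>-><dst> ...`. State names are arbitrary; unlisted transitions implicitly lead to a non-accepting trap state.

start=s0 accept=s0,s1 s0-0->s0 s0-1->s1 s1-0->s0 s1-1->s2 s2-0->s2 s2-1->s2

Track partial matches of the forbidden pattern `11`. State s2 is a dead state reached once `11` has occurred; every other state accepts. s0 means no part of `11` is currently matched.
3 states suffice.
        0   1  
>* s0   s0  s1 
 * s1   s0  s2 
   s2   s2  s2 
(> = start, * = accepting)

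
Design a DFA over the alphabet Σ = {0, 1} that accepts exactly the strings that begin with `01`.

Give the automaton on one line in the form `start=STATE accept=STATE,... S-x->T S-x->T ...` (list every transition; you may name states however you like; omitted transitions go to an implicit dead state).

start=A accept=C A-0->B A-1->D B-0->D B-1->C C-0->C C-1->C D-0->D D-1->D

Check the first 2 symbols one by one: A through B record how many have matched `01` so far; any wrong symbol goes to the dead state D. After all 2 match we enter the accepting sink C.
A 4-state machine:
       0  1 
>  A   B  D 
   B   D  C 
 * C   C  C 
   D   D  D 
(> = start, * = accepting)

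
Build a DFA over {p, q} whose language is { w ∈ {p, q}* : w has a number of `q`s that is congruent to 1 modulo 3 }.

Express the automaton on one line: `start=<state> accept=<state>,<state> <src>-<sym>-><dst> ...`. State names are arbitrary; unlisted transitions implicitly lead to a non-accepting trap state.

start=S0 accept=S1 S0-p->S0 S0-q->S1 S1-p->S1 S1-q->S2 S2-p->S2 S2-q->S0

Keep the running count of `q`s modulo 3: each `q` advances along the cycle S0 → S1 → S2 → S0 while other symbols loop. Accept at S1.
With 3 states:
        p   q  
>  S0   S0  S1 
 * S1   S1  S2 
   S2   S2  S0 
(> = start, * = accepting)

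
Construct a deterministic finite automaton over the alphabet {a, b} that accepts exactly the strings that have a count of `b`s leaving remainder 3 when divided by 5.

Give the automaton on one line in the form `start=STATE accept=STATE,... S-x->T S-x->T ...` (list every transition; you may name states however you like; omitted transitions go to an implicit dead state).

start=q0 accept=q3 q0-a->q0 q0-b->q1 q1-a->q1 q1-b->q2 q2-a->q2 q2-b->q3 q3-a->q3 q3-b->q4 q4-a->q4 q4-b->q0

Keep the running count of `b`s modulo 5: each `b` advances along the cycle q0 → q1 → q2 → q3 → q4 → q0 while other symbols loop. Accept at q3.
With 5 states:
        a   b  
>  q0   q0  q1 
   q1   q1  q2 
   q2   q2  q3 
 * q3   q3  q4 
   q4   q4  q0 
(> = start, * = accepting)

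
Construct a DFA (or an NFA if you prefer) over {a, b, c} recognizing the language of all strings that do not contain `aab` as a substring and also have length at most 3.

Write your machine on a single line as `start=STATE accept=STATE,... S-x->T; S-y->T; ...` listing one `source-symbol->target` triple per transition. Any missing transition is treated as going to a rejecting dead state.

start=s0; accept=s0,s1,s2,s3,s4,s5; s0-a->s1; s0-b->s2; s0-c->s2; s1-a->s3; s1-b->s4; s1-c->s4; s2-a->s4; s2-b->s4; s2-c->s4; s3-a->s5; s3-b->s6; s3-c->s5; s4-a->s5; s4-b->s5; s4-c->s5; s5-a->s6; s5-b->s6; s5-c->s6; s6-a->s6; s6-b->s6; s6-c->s6

Build one automaton per condition and run them in lockstep. One (4 states) tracks partial matches of the forbidden pattern `aab`; the other (5 states) tracks the input length, saturating at 4. Each combined state is a pair, one component from each; accept when both components accept. Minimizing collapses redundant product states.
7 states suffice.
        a   b   c  
>* s0   s1  s2  s2 
 * s1   s3  s4  s4 
 * s2   s4  s4  s4 
 * s3   s5  s6  s5 
 * s4   s5  s5  s5 
 * s5   s6  s6  s6 
   s6   s6  s6  s6 
(> = start, * = accepting)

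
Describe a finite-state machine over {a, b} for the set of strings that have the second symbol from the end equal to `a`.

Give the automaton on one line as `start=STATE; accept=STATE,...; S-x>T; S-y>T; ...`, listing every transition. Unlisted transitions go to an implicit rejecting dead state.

start=S0; accept=S3,S4; S0-a>S1; S0-b>S2; S1-a>S3; S1-b>S4; S2-a>S5; S2-b>S6; S3-a>S3; S3-b>S4; S4-a>S5; S4-b>S6; S5-a>S3; S5-b>S4; S6-a>S5; S6-b>S6

A DFA must remember the last 2 symbols (since which symbol is second-to-last isn't known until the input ends). Use one state per possible window of the last ≤2 symbols; accept from those whose window starts with `a`.
        a   b  
>  S0   S1  S2 
   S1   S3  S4 
   S2   S5  S6 
 * S3   S3  S4 
 * S4   S5  S6 
   S5   S3  S4 
   S6   S5  S6 
(> = start, * = accepting)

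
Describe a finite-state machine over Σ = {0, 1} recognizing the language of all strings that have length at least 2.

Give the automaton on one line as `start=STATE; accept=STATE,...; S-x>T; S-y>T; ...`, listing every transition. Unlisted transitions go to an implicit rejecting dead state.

We only need to distinguish lengths 0, 1, …, 2, and '>2'. Chain s0 → s1 → s2 → s3 on every symbol, with s3 looping. Accepting states: {s2, s3}.
With 4 states:
        0   1  
>  s0   s1  s1 
   s1   s2  s2 
 * s2   s3  s3 
 * s3   s3  s3 
(> = start, * = accepting)

start=s0; accept=s2,s3; s0-0>s1; s0-1>s1; s1-0>s2; s1-1>s2; s2-0>s3; s2-1>s3; s3-0>s3; s3-1>s3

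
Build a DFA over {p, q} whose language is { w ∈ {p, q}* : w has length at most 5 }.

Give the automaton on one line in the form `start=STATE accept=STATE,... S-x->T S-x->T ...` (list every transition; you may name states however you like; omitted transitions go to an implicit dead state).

start=s0 accept=s0,s1,s2,s3,s4,s5 s0-p->s1 s0-q->s1 s1-p->s2 s1-q->s2 s2-p->s3 s2-q->s3 s3-p->s4 s3-q->s4 s4-p->s5 s4-q->s5 s5-p->s6 s5-q->s6 s6-p->s6 s6-q->s6

We only need to distinguish lengths 0, 1, …, 5, and '>5'. Chain s0 → s1 → s2 → s3 → s4 → s5 → s6 on every symbol, with s6 looping. Accepting states: {s0, s1, s2, s3, s4, s5}.
        p   q  
>* s0   s1  s1 
 * s1   s2  s2 
 * s2   s3  s3 
 * s3   s4  s4 
 * s4   s5  s5 
 * s5   s6  s6 
   s6   s6  s6 
(> = start, * = accepting)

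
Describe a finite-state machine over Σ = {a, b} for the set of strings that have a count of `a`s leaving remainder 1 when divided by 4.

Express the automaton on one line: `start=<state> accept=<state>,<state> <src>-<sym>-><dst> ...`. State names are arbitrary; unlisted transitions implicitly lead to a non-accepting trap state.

Keep the running count of `a`s modulo 4: each `a` advances along the cycle q0 → q1 → q2 → q3 → q0 while other symbols loop. Accept at q1.
4 states suffice.
        a   b  
>  q0   q1  q0 
 * q1   q2  q1 
   q2   q3  q2 
   q3   q0  q3 
(> = start, * = accepting)

start=q0 accept=q1 q0-a->q1 q0-b->q0 q1-a->q2 q1-b->q1 q2-a->q3 q2-b->q2 q3-a->q0 q3-b->q3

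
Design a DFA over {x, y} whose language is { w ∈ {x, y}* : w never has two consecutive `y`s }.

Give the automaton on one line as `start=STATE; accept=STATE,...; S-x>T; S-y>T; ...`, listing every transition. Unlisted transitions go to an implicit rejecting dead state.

start=q0; accept=q0,q1; q0-x>q0; q0-y>q1; q1-x>q0; q1-y>q2; q2-x>q2; q2-y>q2

This is the complement of 'contains `yy`'. Use the same substring-matching states — q0 through q2 holding how much of `yy` has just been matched — but flip the accepting set: everything except the trap q2 accepts.
With 3 states:
        x   y  
>* q0   q0  q1 
 * q1   q0  q2 
   q2   q2  q2 
(> = start, * = accepting)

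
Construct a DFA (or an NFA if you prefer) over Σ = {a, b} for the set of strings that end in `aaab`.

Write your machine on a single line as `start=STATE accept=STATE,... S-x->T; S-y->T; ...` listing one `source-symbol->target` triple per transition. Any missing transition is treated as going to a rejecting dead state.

Let each state record the length of the longest suffix of the input read so far that is also a prefix of `aaab`. S1 means the last symbol is `a`; S2 means the last 2 symbols are `aa`; S3 means the last 3 symbols are `aaa`; S4 means the last 4 symbols are `aaab`. Accept only at S4, where the string currently ends in `aaab`.
A 5-state machine:
        a   b  
>  S0   S1  S0 
   S1   S2  S0 
   S2   S3  S0 
   S3   S3  S4 
 * S4   S1  S0 
(> = start, * = accepting)

start=S0; accept=S4; S0-a->S1; S0-b->S0; S1-a->S2; S1-b->S0; S2-a->S3; S2-b->S0; S3-a->S3; S3-b->S4; S4-a->S1; S4-b->S0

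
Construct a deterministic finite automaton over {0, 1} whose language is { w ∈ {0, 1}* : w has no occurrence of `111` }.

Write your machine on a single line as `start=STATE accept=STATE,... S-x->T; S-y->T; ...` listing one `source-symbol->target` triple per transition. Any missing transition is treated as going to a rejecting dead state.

start=S0; accept=S0,S1,S2; S0-0->S0; S0-1->S1; S1-0->S0; S1-1->S2; S2-0->S0; S2-1->S3; S3-0->S3; S3-1->S3

Track partial matches of the forbidden pattern `111`. State S3 is a dead state reached once `111` has occurred; every other state accepts. S0 means no part of `111` is currently matched.
        0   1  
>* S0   S0  S1 
 * S1   S0  S2 
 * S2   S0  S3 
   S3   S3  S3 
(> = start, * = accepting)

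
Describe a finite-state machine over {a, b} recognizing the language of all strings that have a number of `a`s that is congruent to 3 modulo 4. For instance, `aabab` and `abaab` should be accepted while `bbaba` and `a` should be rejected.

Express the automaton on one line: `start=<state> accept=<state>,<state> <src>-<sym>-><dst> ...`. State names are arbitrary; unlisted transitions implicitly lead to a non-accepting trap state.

Keep the running count of `a`s modulo 4: each `a` advances along the cycle S0 → S1 → S2 → S3 → S0 while other symbols loop. Accept at S3.
        a   b  
>  S0   S1  S0 
   S1   S2  S1 
   S2   S3  S2 
 * S3   S0  S3 
(> = start, * = accepting)

start=S0 accept=S3 S0-a->S1 S0-b->S0 S1-a->S2 S1-b->S1 S2-a->S3 S2-b->S2 S3-a->S0 S3-b->S3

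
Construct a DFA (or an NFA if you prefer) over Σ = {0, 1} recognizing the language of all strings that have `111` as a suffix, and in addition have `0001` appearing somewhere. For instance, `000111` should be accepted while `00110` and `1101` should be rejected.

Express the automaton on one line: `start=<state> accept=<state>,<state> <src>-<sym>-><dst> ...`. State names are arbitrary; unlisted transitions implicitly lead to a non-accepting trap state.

Run two small machines in parallel and take their product. One (4 states) tracks how much of the suffix `111` has currently been matched; the other (5 states) tracks whether and how much of `0001` has been seen. Each combined state is a pair, one component from each; accept when both components accept. Equivalent product states are then merged.
A 7-state machine:
        0   1  
>  q0   q1  q0 
   q1   q2  q0 
   q2   q3  q0 
   q3   q3  q4 
   q4   q3  q5 
   q5   q3  q6 
 * q6   q3  q6 
(> = start, * = accepting)

start=q0 accept=q6 q0-0->q1 q0-1->q0 q1-0->q2 q1-1->q0 q2-0->q3 q2-1->q0 q3-0->q3 q3-1->q4 q4-0->q3 q4-1->q5 q5-0->q3 q5-1->q6 q6-0->q3 q6-1->q6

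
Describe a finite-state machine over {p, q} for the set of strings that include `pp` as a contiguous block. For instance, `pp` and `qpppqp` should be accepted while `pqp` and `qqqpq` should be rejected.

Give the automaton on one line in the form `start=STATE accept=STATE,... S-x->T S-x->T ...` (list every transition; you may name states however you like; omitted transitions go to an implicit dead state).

start=A accept=C A-p->B A-q->A B-p->C B-q->A C-p->C C-q->C

Track how much of `pp` has been matched so far: state A is no progress, C is the absorbing accept state reached once `pp` has occurred. Intermediate states record partial matches; on a mismatch, fall back to the longest reusable overlap.
       p  q 
>  A   B  A 
   B   C  A 
 * C   C  C 
(> = start, * = accepting)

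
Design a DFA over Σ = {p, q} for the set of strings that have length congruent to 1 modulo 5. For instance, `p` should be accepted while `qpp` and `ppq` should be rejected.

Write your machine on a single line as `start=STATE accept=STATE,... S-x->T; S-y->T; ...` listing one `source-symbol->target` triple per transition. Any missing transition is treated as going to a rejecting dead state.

Only the length mod 5 matters, so use a 5-cycle: from any state, every input symbol moves to the next state, wrapping S4 back to S0. Mark S1 accepting.
With 5 states:
        p   q  
>  S0   S1  S1 
 * S1   S2  S2 
   S2   S3  S3 
   S3   S4  S4 
   S4   S0  S0 
(> = start, * = accepting)

start=S0; accept=S1; S0-p->S1; S0-q->S1; S1-p->S2; S1-q->S2; S2-p->S3; S2-q->S3; S3-p->S4; S3-q->S4; S4-p->S0; S4-q->S0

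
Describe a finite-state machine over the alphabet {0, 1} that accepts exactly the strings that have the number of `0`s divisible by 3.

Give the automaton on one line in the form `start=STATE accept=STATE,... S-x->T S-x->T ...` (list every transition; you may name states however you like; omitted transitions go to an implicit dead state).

start=q0 accept=q0 q0-0->q1 q0-1->q0 q1-0->q2 q1-1->q1 q2-0->q0 q2-1->q2

Keep the running count of `0`s modulo 3: each `0` advances along the cycle q0 → q1 → q2 → q0 while other symbols loop. Accept at q0.
        0   1  
>* q0   q1  q0 
   q1   q2  q1 
   q2   q0  q2 
(> = start, * = accepting)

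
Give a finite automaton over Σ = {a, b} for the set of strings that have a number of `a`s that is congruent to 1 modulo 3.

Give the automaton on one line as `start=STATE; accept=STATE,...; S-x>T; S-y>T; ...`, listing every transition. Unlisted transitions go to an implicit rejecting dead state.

The only thing that matters is how many `a`s have appeared, reduced mod 3. Use one state per residue: s0 for 0, …, s2 for 2. Reading `a` moves to the next residue; anything else stays put. s1 is accepting.
With 3 states:
        a   b  
>  s0   s1  s0 
 * s1   s2  s1 
   s2   s0  s2 
(> = start, * = accepting)

start=s0; accept=s1; s0-a>s1; s0-b>s0; s1-a>s2; s1-b>s1; s2-a>s0; s2-b>s2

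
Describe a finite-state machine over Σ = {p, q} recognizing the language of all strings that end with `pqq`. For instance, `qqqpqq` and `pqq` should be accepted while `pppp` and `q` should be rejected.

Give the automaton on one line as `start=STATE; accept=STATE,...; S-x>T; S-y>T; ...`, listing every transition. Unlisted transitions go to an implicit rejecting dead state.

start=s0; accept=s3; s0-p>s1; s0-q>s0; s1-p>s1; s1-q>s2; s2-p>s1; s2-q>s3; s3-p>s1; s3-q>s0

Remember how much of `pqq` the current input suffix matches. State s0 means no match yet; s1 means the last symbol is `p`; s2 means the last 2 symbols are `pq`; s3 means the last 3 symbols are `pqq`. Only s3 accepts. On a mismatch, fall back to the longest proper suffix that is still a prefix of `pqq`.
A 4-state machine:
        p   q  
>  s0   s1  s0 
   s1   s1  s2 
   s2   s1  s3 
 * s3   s1  s0 
(> = start, * = accepting)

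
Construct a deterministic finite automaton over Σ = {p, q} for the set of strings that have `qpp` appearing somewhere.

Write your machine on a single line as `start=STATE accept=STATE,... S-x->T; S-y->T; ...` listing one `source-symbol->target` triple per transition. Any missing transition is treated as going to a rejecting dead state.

start=A; accept=D; A-p->A; A-q->B; B-p->C; B-q->B; C-p->D; C-q->B; D-p->D; D-q->D

States A..C record the length of the longest prefix of `qpp` that matches the current input suffix. Reaching D means `qpp` has been seen, and we stay there forever. Accept from D.
With 4 states:
       p  q 
>  A   A  B 
   B   C  B 
   C   D  B 
 * D   D  D 
(> = start, * = accepting)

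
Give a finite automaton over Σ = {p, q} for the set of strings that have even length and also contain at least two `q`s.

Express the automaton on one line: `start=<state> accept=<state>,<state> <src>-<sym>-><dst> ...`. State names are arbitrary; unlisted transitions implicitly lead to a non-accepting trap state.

start=S0 accept=S4,S7 S0-p->S1 S0-q->S2 S1-p->S0 S1-q->S3 S2-p->S3 S2-q->S4 S3-p->S2 S3-q->S5 S4-p->S5 S4-q->S6 S5-p->S4 S5-q->S7 S6-p->S7 S6-q->S7 S7-p->S6 S7-q->S6

Handle the two conditions separately and then intersect. One (2 states) tracks the input length modulo 2; the other (4 states) tracks the count of `q`s, saturating at 3. Each combined state is a pair, one component from each; accept when both components accept.
        p   q  
>  S0   S1  S2 
   S1   S0  S3 
   S2   S3  S4 
   S3   S2  S5 
 * S4   S5  S6 
   S5   S4  S7 
   S6   S7  S7 
 * S7   S6  S6 
(> = start, * = accepting)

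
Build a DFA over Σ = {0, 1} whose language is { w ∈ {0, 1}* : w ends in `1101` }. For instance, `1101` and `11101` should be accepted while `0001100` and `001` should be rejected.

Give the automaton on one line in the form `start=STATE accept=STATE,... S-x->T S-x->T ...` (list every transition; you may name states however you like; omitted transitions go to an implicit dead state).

Remember how much of `1101` the current input suffix matches. State s0 means no match yet; s1 means the last symbol is `1`; s2 means the last 2 symbols are `11`; s3 means the last 3 symbols are `110`; s4 means the last 4 symbols are `1101`. Only s4 accepts. On a mismatch, fall back to the longest proper suffix that is still a prefix of `1101`.
        0   1  
>  s0   s0  s1 
   s1   s0  s2 
   s2   s3  s2 
   s3   s0  s4 
 * s4   s0  s2 
(> = start, * = accepting)

start=s0 accept=s4 s0-0->s0 s0-1->s1 s1-0->s0 s1-1->s2 s2-0->s3 s2-1->s2 s3-0->s0 s3-1->s4 s4-0->s0 s4-1->s2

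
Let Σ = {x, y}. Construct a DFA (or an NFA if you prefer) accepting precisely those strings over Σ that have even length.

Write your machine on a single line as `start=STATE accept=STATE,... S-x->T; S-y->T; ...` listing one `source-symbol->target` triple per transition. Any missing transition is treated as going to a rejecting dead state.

start=A; accept=A; A-x->B; A-y->B; B-x->A; B-y->A

Only the length mod 2 matters, so use a 2-cycle: from any state, every input symbol moves to the next state, wrapping B back to A. Mark A accepting.
       x  y 
>* A   B  B 
   B   A  A 
(> = start, * = accepting)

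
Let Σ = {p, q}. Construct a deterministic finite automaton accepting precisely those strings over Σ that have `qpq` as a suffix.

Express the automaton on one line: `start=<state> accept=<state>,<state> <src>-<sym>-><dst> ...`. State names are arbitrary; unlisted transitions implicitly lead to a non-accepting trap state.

start=S0 accept=S3 S0-p->S0 S0-q->S1 S1-p->S2 S1-q->S1 S2-p->S0 S2-q->S3 S3-p->S2 S3-q->S1

Let each state record the length of the longest suffix of the input read so far that is also a prefix of `qpq`. S1 means the last symbol is `q`; S2 means the last 2 symbols are `qp`; S3 means the last 3 symbols are `qpq`. Accept only at S3, where the string currently ends in `qpq`.
A 4-state machine:
        p   q  
>  S0   S0  S1 
   S1   S2  S1 
   S2   S0  S3 
 * S3   S2  S1 
(> = start, * = accepting)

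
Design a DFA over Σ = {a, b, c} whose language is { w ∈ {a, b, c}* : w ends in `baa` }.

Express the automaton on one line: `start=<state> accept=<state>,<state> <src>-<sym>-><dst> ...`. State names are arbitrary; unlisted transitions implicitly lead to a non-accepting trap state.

Let each state record the length of the longest suffix of the input read so far that is also a prefix of `baa`. s1 means the last symbol is `b`; s2 means the last 2 symbols are `ba`; s3 means the last 3 symbols are `baa`. Accept only at s3, where the string currently ends in `baa`.
4 states suffice.
        a   b   c  
>  s0   s0  s1  s0 
   s1   s2  s1  s0 
   s2   s3  s1  s0 
 * s3   s0  s1  s0 
(> = start, * = accepting)

start=s0 accept=s3 s0-a->s0 s0-b->s1 s0-c->s0 s1-a->s2 s1-b->s1 s1-c->s0 s2-a->s3 s2-b->s1 s2-c->s0 s3-a->s0 s3-b->s1 s3-c->s0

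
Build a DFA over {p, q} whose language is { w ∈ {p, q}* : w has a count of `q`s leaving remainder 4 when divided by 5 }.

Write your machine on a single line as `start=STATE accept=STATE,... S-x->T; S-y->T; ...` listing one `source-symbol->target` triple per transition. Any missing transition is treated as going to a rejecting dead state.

start=s0; accept=s4; s0-p->s0; s0-q->s1; s1-p->s1; s1-q->s2; s2-p->s2; s2-q->s3; s3-p->s3; s3-q->s4; s4-p->s4; s4-q->s0

The only thing that matters is how many `q`s have appeared, reduced mod 5. Use one state per residue: s0 for 0, …, s4 for 4. Reading `q` moves to the next residue; anything else stays put. s4 is accepting.
A 5-state machine:
        p   q  
>  s0   s0  s1 
   s1   s1  s2 
   s2   s2  s3 
   s3   s3  s4 
 * s4   s4  s0 
(> = start, * = accepting)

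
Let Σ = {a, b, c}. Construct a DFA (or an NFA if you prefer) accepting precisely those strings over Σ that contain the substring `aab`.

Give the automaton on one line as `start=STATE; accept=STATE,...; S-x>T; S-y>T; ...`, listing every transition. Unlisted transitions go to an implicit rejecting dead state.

Track how much of `aab` has been matched so far: state q0 is no progress, q3 is the absorbing accept state reached once `aab` has occurred. Intermediate states record partial matches; on a mismatch, fall back to the longest reusable overlap.
4 states suffice.
        a   b   c  
>  q0   q1  q0  q0 
   q1   q2  q0  q0 
   q2   q2  q3  q0 
 * q3   q3  q3  q3 
(> = start, * = accepting)

start=q0; accept=q3; q0-a>q1; q0-b>q0; q0-c>q0; q1-a>q2; q1-b>q0; q1-c>q0; q2-a>q2; q2-b>q3; q2-c>q0; q3-a>q3; q3-b>q3; q3-c>q3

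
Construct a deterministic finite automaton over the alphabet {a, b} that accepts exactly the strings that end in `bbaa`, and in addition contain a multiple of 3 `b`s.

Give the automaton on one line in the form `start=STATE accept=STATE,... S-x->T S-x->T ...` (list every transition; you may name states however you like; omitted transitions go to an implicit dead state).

Handle the two conditions separately and then intersect. The first has 5 states tracking how much of the suffix `bbaa` has currently been matched; the second has 3 states tracking the count of `b`s modulo 3. A product state is a pair (one from each), accepting exactly when both do. After merging equivalent states the machine shrinks.
A 7-state machine:
        a   b  
>  q0   q0  q1 
   q1   q1  q2 
   q2   q3  q4 
   q3   q3  q0 
   q4   q5  q1 
   q5   q6  q1 
 * q6   q0  q1 
(> = start, * = accepting)

start=q0 accept=q6 q0-a->q0 q0-b->q1 q1-a->q1 q1-b->q2 q2-a->q3 q2-b->q4 q3-a->q3 q3-b->q0 q4-a->q5 q4-b->q1 q5-a->q6 q5-b->q1 q6-a->q0 q6-b->q1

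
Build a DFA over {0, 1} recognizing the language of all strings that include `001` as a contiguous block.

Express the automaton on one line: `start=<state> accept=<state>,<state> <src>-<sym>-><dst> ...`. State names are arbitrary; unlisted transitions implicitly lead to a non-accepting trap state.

start=q0 accept=q3 q0-0->q1 q0-1->q0 q1-0->q2 q1-1->q0 q2-0->q2 q2-1->q3 q3-0->q3 q3-1->q3

States q0..q2 record the length of the longest prefix of `001` that matches the current input suffix. Reaching q3 means `001` has been seen, and we stay there forever. Accept from q3.
With 4 states:
        0   1  
>  q0   q1  q0 
   q1   q2  q0 
   q2   q2  q3 
 * q3   q3  q3 
(> = start, * = accepting)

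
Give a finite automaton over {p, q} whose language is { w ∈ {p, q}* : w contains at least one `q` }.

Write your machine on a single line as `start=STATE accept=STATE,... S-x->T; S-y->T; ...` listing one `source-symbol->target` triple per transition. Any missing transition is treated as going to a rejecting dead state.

Count `q`s, saturating at 2: state S0 means no `q` yet, S1 means one `q` seen, S2 means more than one. Each `q` increments (capped at S2); other symbols loop. Accept from {S1, S2}.
With 3 states:
        p   q  
>  S0   S0  S1 
 * S1   S1  S2 
 * S2   S2  S2 
(> = start, * = accepting)

start=S0; accept=S1,S2; S0-p->S0; S0-q->S1; S1-p->S1; S1-q->S2; S2-p->S2; S2-q->S2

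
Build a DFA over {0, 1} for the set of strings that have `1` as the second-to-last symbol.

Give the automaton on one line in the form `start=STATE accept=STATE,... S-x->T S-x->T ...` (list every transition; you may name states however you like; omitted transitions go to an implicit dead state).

A DFA must remember the last 2 symbols (since which symbol is second-to-last isn't known until the input ends). Use one state per possible window of the last ≤2 symbols; accept from those whose window starts with `1`.
With 7 states:
       0  1 
>  A   B  C 
   B   D  E 
   C   F  G 
   D   D  E 
   E   F  G 
 * F   D  E 
 * G   F  G 
(> = start, * = accepting)

start=A accept=F,G A-0->B A-1->C B-0->D B-1->E C-0->F C-1->G D-0->D D-1->E E-0->F E-1->G F-0->D F-1->E G-0->F G-1->G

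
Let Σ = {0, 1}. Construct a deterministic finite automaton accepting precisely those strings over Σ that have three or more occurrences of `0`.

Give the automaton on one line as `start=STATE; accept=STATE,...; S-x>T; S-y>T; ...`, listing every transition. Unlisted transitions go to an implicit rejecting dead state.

Count `0`s, saturating at 4: states q0 through q3 mean 0 through 3 `0`s seen; q4 means more than 3. Each `0` increments (capped at q4); other symbols loop. Accept from {q3, q4}.
        0   1  
>  q0   q1  q0 
   q1   q2  q1 
   q2   q3  q2 
 * q3   q4  q3 
 * q4   q4  q4 
(> = start, * = accepting)

start=q0; accept=q3,q4; q0-0>q1; q0-1>q0; q1-0>q2; q1-1>q1; q2-0>q3; q2-1>q2; q3-0>q4; q3-1>q3; q4-0>q4; q4-1>q4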